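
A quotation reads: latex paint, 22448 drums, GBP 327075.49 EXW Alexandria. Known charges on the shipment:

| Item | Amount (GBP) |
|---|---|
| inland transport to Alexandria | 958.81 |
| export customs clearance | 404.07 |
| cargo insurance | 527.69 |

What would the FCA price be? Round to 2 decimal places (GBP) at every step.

Not relevant to the conversion: insurance — on the buyer under both terms; not part of either seller's price.
From EXW to FCA, the seller additionally bears: inland to port, export clearance.
FCA price = 327075.49 + 958.81 + 404.07 = 328438.37

FCA price: GBP 328438.37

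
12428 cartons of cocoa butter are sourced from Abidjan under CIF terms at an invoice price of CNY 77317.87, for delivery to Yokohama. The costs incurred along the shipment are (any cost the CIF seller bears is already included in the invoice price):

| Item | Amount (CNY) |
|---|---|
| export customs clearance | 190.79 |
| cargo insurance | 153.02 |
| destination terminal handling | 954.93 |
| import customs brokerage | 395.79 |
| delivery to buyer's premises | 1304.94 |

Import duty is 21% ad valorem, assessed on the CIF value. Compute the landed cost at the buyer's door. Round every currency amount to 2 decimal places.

Total landed cost: CNY 96210.28

CIF: the seller pays costs through ocean freight and marine insurance to the destination port.
Already in the invoice (seller's account under CIF): export clearance, insurance — exclude.
The CIF price already equals the CIF value: 77317.87
Import duty = 77317.87 × 21% = 16236.75
Buyer bears: destination terminal 954.93 + brokerage 395.79 + delivery 1304.94 + duty 16236.75 = 18892.41
Landed cost = invoice 77317.87 + 18892.41 = 96210.28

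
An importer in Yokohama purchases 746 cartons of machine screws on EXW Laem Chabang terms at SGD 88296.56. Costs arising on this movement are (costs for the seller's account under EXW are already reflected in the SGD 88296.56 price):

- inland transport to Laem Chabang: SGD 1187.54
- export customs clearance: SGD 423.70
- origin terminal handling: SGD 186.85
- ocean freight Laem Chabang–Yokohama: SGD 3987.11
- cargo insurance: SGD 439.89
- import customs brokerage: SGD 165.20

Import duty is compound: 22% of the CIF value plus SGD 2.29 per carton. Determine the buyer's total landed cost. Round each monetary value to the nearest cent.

Total landed cost: SGD 117189.95

EXW: the seller makes goods available at their premises; the buyer bears all onward costs.
CIF value = EXW price + inland to port + export clearance + origin terminal + freight + insurance = 88296.56 + 1187.54 + 423.70 + 186.85 + 3987.11 + 439.89 = 94521.65
Ad valorem component: 94521.65 × 22% = 20794.76
Specific component: 746 × 2.29 = 1708.34
Import duty = 20794.76 + 1708.34 = 22503.10
Buyer bears: inland to port 1187.54 + export clearance 423.70 + origin terminal 186.85 + freight 3987.11 + insurance 439.89 + brokerage 165.20 + duty 22503.10 = 28893.39
Landed cost = invoice 88296.56 + 28893.39 = 117189.95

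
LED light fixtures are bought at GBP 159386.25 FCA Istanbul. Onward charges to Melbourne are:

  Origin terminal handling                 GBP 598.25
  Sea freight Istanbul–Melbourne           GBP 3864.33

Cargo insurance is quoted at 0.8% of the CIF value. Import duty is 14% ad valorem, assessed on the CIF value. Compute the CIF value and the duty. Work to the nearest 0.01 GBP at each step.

Let C be the CIF value. C = FCA price + pre-shipment costs + freight + 0.8% × C
C − 0.8% × C = 159386.25 + 598.25 + 3864.33
0.992 × C = 163848.83
C = 163848.83 / 0.992 = 165170.19
Insurance premium = 0.8% × 165170.19 = 1321.36
Import duty = 165170.19 × 14% = 23123.83

CIF value: GBP 165170.19; import duty: GBP 23123.83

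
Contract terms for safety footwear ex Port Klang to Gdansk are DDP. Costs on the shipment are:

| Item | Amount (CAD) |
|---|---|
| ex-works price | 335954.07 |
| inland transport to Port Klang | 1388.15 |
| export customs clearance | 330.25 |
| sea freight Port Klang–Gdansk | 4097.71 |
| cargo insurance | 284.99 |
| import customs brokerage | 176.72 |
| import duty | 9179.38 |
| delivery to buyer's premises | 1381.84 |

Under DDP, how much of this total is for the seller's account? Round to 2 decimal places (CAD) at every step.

DDP: the seller bears all costs including import duty.
Seller's account: goods 335954.07 + inland to port 1388.15 + export clearance 330.25 + freight 4097.71 + insurance 284.99 + brokerage 176.72 + duty 9179.38 + delivery 1381.84 = 352793.11
Buyer's account: 0.00

Seller's account: CAD 352793.11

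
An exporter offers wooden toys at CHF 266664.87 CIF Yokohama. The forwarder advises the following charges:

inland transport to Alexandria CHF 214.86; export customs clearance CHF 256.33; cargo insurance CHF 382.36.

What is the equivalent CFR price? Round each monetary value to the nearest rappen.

CFR price: CHF 266282.51

Not relevant to the conversion: inland to port, export clearance — on the seller under both CIF and CFR; already in the CIF price and stays in the CFR price.
From CIF to CFR, the seller no longer bears: insurance.
CFR price = 266664.87 − 382.36 = 266282.51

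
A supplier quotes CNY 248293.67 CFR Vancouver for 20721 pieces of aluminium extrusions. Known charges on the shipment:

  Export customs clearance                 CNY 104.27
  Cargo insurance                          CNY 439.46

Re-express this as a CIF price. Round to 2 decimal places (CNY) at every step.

CIF price: CNY 248733.13

Not relevant to the conversion: export clearance — on the seller under both CFR and CIF; already in the CFR price and stays in the CIF price.
From CFR to CIF, the seller additionally bears: insurance.
CIF price = 248293.67 + 439.46 = 248733.13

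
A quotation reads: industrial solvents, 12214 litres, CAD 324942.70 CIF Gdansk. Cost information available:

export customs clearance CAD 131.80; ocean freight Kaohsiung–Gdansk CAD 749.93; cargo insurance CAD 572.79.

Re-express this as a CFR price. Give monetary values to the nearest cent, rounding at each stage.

Not relevant to the conversion: freight, export clearance — on the seller under both CIF and CFR; already in the CIF price and stays in the CFR price.
From CIF to CFR, the seller no longer bears: insurance.
CFR price = 324942.70 − 572.79 = 324369.91

CFR price: CAD 324369.91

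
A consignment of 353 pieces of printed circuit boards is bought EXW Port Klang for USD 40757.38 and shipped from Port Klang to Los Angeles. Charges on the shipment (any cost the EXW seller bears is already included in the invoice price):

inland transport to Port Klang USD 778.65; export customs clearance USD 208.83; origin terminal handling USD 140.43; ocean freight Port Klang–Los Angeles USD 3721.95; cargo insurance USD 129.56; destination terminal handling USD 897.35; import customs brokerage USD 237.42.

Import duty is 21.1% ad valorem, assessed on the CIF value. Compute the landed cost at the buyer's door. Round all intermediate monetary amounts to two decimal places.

EXW: the seller makes goods available at their premises; the buyer bears all onward costs.
CIF value = EXW price + inland to port + export clearance + origin terminal + freight + insurance = 40757.38 + 778.65 + 208.83 + 140.43 + 3721.95 + 129.56 = 45736.80
Import duty = 45736.80 × 21.1% = 9650.46
Buyer bears: inland to port 778.65 + export clearance 208.83 + origin terminal 140.43 + freight 3721.95 + insurance 129.56 + destination terminal 897.35 + brokerage 237.42 + duty 9650.46 = 15764.65
Landed cost = invoice 40757.38 + 15764.65 = 56522.03

Total landed cost: USD 56522.03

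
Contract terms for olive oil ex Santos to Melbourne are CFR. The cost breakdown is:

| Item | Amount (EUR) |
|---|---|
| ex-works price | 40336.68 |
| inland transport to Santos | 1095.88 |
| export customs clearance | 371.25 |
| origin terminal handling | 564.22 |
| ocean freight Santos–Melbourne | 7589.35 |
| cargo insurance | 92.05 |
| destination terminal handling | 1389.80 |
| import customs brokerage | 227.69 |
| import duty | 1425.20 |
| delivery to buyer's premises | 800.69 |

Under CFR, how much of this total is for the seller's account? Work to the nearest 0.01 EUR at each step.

CFR: the seller pays costs through ocean freight to the destination port, but not insurance.
Seller's account: goods 40336.68 + inland to port 1095.88 + export clearance 371.25 + origin terminal 564.22 + freight 7589.35 = 49957.38
Buyer's account: insurance 92.05 + destination terminal 1389.80 + brokerage 227.69 + duty 1425.20 + delivery 800.69 = 3935.43

Seller's account: EUR 49957.38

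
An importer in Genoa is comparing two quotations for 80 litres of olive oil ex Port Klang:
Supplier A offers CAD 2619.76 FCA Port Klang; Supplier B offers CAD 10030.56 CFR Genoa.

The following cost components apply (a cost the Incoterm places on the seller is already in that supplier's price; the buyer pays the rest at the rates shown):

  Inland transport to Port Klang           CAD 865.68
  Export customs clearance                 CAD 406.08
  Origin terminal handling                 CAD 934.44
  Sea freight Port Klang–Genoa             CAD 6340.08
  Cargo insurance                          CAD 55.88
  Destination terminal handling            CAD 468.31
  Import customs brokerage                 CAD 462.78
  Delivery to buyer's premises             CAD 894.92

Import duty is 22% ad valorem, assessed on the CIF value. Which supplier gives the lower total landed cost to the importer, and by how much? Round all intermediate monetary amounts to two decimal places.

Supplier A (FCA):
CIF value = FCA price + origin terminal + freight + insurance = 2619.76 + 934.44 + 6340.08 + 55.88 = 9950.16
Import duty = 9950.16 × 22% = 2189.04
Buyer bears (A): 934.44 + 6340.08 + 55.88 + 468.31 + 462.78 + 894.92 = 9156.41
Landed cost (A) = invoice 2619.76 + 9156.41 + duty 2189.04 = 13965.21
Supplier B (CFR):
CIF value = CFR price + insurance = 10030.56 + 55.88 = 10086.44
Import duty = 10086.44 × 22% = 2219.02
Buyer bears (B): 55.88 + 468.31 + 462.78 + 894.92 = 1881.89
Landed cost (B) = invoice 10030.56 + 1881.89 + duty 2219.02 = 14131.47
Difference = |13965.21 − 14131.47| = 166.26

Supplier A is cheaper by CAD 166.26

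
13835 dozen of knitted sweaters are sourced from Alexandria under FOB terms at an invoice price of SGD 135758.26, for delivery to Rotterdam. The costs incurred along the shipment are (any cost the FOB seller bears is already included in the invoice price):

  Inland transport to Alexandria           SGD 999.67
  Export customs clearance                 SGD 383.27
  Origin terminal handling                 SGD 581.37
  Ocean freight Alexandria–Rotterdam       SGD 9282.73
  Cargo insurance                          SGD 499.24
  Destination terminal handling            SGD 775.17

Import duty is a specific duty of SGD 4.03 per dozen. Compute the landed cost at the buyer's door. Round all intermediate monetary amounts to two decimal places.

FOB: the seller bears costs until goods are on board at the origin port; the buyer bears freight, insurance and all costs thereafter.
Already in the invoice (seller's account under FOB): inland to port, export clearance, origin terminal — exclude.
CIF value = FOB price + freight + insurance = 135758.26 + 9282.73 + 499.24 = 145540.23
Import duty = 13835 × 4.03 = 55755.05
Buyer bears: freight 9282.73 + insurance 499.24 + destination terminal 775.17 + duty 55755.05 = 66312.19
Landed cost = invoice 135758.26 + 66312.19 = 202070.45

Total landed cost: SGD 202070.45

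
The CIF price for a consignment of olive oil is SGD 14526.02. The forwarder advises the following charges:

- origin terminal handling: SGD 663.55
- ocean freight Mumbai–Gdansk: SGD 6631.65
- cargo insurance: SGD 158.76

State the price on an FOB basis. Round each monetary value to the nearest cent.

Not relevant to the conversion: origin terminal — on the seller under both CIF and FOB; already in the CIF price and stays in the FOB price.
From CIF to FOB, the seller no longer bears: freight, insurance.
FOB price = 14526.02 − 6631.65 − 158.76 = 7735.61

FOB price: SGD 7735.61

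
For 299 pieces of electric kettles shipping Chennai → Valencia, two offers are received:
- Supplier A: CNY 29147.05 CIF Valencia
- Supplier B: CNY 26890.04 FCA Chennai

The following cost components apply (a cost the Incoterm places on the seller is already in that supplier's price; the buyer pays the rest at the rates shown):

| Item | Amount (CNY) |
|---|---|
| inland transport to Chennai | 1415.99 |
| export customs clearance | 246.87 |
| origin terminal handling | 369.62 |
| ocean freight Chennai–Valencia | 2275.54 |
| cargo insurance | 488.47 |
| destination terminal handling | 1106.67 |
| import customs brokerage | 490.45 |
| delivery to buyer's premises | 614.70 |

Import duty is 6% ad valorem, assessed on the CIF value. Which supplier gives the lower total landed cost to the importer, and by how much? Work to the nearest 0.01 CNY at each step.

Supplier A (CIF):
The CIF price already equals the CIF value: 29147.05
Import duty = 29147.05 × 6% = 1748.82
Buyer bears (A): 1106.67 + 490.45 + 614.70 = 2211.82
Landed cost (A) = invoice 29147.05 + 2211.82 + duty 1748.82 = 33107.69
Supplier B (FCA):
CIF value = FCA price + origin terminal + freight + insurance = 26890.04 + 369.62 + 2275.54 + 488.47 = 30023.67
Import duty = 30023.67 × 6% = 1801.42
Buyer bears (B): 369.62 + 2275.54 + 488.47 + 1106.67 + 490.45 + 614.70 = 5345.45
Landed cost (B) = invoice 26890.04 + 5345.45 + duty 1801.42 = 34036.91
Difference = |33107.69 − 34036.91| = 929.22

Supplier A is cheaper by CNY 929.22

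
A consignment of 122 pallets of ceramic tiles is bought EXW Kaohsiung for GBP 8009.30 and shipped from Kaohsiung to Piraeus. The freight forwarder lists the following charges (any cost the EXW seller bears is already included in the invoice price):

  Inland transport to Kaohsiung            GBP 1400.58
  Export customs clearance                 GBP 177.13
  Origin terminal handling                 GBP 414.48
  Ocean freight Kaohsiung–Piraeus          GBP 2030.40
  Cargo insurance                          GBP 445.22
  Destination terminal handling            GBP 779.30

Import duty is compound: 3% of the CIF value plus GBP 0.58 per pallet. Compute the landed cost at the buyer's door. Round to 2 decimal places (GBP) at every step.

Total landed cost: GBP 13701.48

EXW: the seller makes goods available at their premises; the buyer bears all onward costs.
CIF value = EXW price + inland to port + export clearance + origin terminal + freight + insurance = 8009.30 + 1400.58 + 177.13 + 414.48 + 2030.40 + 445.22 = 12477.11
Ad valorem component: 12477.11 × 3% = 374.31
Specific component: 122 × 0.58 = 70.76
Import duty = 374.31 + 70.76 = 445.07
Buyer bears: inland to port 1400.58 + export clearance 177.13 + origin terminal 414.48 + freight 2030.40 + insurance 445.22 + destination terminal 779.30 + duty 445.07 = 5692.18
Landed cost = invoice 8009.30 + 5692.18 = 13701.48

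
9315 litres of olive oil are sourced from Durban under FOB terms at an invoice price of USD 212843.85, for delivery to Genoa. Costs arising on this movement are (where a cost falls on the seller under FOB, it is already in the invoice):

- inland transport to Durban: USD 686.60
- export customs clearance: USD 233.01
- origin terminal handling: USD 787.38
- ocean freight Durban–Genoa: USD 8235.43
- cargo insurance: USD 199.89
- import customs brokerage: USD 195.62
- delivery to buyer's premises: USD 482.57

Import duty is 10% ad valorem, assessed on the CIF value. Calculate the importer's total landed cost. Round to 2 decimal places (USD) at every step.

Total landed cost: USD 244085.28

FOB: the seller bears costs until goods are on board at the origin port; the buyer bears freight, insurance and all costs thereafter.
Already in the invoice (seller's account under FOB): inland to port, export clearance, origin terminal — exclude.
CIF value = FOB price + freight + insurance = 212843.85 + 8235.43 + 199.89 = 221279.17
Import duty = 221279.17 × 10% = 22127.92
Buyer bears: freight 8235.43 + insurance 199.89 + brokerage 195.62 + delivery 482.57 + duty 22127.92 = 31241.43
Landed cost = invoice 212843.85 + 31241.43 = 244085.28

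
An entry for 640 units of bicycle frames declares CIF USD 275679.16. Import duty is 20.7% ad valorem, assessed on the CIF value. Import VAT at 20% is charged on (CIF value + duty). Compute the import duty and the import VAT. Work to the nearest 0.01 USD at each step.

Import duty: USD 57065.59; import VAT: USD 66548.95

Import duty = 275679.16 × 20.7% = 57065.59
VAT base = CIF + duty = 275679.16 + 57065.59 = 332744.75
Import VAT = 332744.75 × 20% = 66548.95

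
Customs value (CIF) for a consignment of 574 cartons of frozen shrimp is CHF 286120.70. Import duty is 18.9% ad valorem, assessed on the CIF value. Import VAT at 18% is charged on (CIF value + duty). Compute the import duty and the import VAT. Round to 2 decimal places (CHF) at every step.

Import duty: CHF 54076.81; import VAT: CHF 61235.55

Import duty = 286120.70 × 18.9% = 54076.81
VAT base = CIF + duty = 286120.70 + 54076.81 = 340197.51
Import VAT = 340197.51 × 18% = 61235.55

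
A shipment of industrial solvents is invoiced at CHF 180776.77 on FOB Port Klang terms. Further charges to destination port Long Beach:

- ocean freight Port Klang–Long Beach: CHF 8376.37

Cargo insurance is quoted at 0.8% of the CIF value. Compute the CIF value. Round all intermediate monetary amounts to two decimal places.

Let C be the CIF value. C = FOB price + freight + 0.8% × C
C − 0.8% × C = 180776.77 + 8376.37
0.992 × C = 189153.14
C = 189153.14 / 0.992 = 190678.57
Insurance premium = 0.8% × 190678.57 = 1525.43

CIF value: CHF 190678.57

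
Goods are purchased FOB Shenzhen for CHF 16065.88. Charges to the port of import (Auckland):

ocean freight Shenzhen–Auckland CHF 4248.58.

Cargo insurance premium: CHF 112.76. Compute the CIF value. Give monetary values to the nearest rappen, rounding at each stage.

CIF value: CHF 20427.22

CIF = FOB price + freight + insurance
CIF = 16065.88 + 4248.58 + 112.76 = 20427.22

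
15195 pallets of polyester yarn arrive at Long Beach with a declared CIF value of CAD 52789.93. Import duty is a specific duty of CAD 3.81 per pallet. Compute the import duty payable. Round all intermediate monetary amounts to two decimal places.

Import duty: CAD 57892.95

Import duty = 15195 × 3.81 = 57892.95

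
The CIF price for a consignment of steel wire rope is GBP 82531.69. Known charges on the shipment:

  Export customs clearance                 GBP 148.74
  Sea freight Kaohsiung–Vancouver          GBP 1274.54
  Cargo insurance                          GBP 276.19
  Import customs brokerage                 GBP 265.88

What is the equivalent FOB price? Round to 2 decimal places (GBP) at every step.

Not relevant to the conversion: export clearance — on the seller under both CIF and FOB; already in the CIF price and stays in the FOB price. brokerage — on the buyer under both terms; not part of either seller's price.
From CIF to FOB, the seller no longer bears: freight, insurance.
FOB price = 82531.69 − 1274.54 − 276.19 = 80980.96

FOB price: GBP 80980.96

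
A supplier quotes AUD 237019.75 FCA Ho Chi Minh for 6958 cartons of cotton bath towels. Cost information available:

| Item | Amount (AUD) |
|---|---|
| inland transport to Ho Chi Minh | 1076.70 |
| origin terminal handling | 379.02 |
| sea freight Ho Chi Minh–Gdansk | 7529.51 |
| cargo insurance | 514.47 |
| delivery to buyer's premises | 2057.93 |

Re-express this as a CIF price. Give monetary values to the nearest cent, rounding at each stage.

Not relevant to the conversion: inland to port — on the seller under both FCA and CIF; already in the FCA price and stays in the CIF price. delivery — on the buyer under both terms; not part of either seller's price.
From FCA to CIF, the seller additionally bears: origin terminal, freight, insurance.
CIF price = 237019.75 + 379.02 + 7529.51 + 514.47 = 245442.75

CIF price: AUD 245442.75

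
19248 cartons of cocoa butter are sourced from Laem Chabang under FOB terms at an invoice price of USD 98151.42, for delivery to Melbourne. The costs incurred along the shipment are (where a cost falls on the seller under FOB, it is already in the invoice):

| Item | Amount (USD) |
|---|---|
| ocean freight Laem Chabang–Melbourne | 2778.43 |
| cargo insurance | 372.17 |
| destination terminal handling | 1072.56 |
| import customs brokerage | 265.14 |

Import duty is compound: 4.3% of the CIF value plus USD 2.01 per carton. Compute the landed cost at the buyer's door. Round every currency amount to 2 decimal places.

FOB: the seller bears costs until goods are on board at the origin port; the buyer bears freight, insurance and all costs thereafter.
CIF value = FOB price + freight + insurance = 98151.42 + 2778.43 + 372.17 = 101302.02
Ad valorem component: 101302.02 × 4.3% = 4355.99
Specific component: 19248 × 2.01 = 38688.48
Import duty = 4355.99 + 38688.48 = 43044.47
Buyer bears: freight 2778.43 + insurance 372.17 + destination terminal 1072.56 + brokerage 265.14 + duty 43044.47 = 47532.77
Landed cost = invoice 98151.42 + 47532.77 = 145684.19

Total landed cost: USD 145684.19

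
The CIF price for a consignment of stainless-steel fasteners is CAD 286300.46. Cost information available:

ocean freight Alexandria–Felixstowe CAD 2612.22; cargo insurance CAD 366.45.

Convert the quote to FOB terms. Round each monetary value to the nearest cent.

From CIF to FOB, the seller no longer bears: freight, insurance.
FOB price = 286300.46 − 2612.22 − 366.45 = 283321.79

FOB price: CAD 283321.79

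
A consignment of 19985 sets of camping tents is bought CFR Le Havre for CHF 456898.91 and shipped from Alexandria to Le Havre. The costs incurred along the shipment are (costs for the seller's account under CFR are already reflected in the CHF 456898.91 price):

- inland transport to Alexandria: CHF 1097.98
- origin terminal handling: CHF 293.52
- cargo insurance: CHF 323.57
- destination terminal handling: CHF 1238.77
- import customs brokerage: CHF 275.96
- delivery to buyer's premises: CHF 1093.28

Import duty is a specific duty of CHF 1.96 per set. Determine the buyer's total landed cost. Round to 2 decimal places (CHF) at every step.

CFR: the seller pays costs through ocean freight to the destination port, but not insurance.
Already in the invoice (seller's account under CFR): inland to port, origin terminal — exclude.
CIF value = CFR price + insurance = 456898.91 + 323.57 = 457222.48
Import duty = 19985 × 1.96 = 39170.60
Buyer bears: insurance 323.57 + destination terminal 1238.77 + brokerage 275.96 + delivery 1093.28 + duty 39170.60 = 42102.18
Landed cost = invoice 456898.91 + 42102.18 = 499001.09

Total landed cost: CHF 499001.09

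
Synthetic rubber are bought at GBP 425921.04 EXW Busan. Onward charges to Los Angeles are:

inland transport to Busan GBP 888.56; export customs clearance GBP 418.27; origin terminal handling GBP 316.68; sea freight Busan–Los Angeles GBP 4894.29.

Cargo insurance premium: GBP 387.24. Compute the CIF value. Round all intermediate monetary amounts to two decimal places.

CIF = EXW price + pre-shipment costs + freight + insurance
CIF = 425921.04 + 888.56 + 418.27 + 316.68 + 4894.29 + 387.24 = 432826.08

CIF value: GBP 432826.08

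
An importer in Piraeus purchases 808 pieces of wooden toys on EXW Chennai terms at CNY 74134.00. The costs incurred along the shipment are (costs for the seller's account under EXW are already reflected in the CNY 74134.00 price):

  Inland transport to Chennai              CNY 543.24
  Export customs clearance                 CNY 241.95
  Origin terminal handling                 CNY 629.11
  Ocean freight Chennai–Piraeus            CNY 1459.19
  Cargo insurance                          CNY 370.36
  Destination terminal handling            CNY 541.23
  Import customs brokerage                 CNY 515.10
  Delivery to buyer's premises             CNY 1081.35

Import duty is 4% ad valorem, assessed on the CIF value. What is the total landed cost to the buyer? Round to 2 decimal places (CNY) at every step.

EXW: the seller makes goods available at their premises; the buyer bears all onward costs.
CIF value = EXW price + inland to port + export clearance + origin terminal + freight + insurance = 74134.00 + 543.24 + 241.95 + 629.11 + 1459.19 + 370.36 = 77377.85
Import duty = 77377.85 × 4% = 3095.11
Buyer bears: inland to port 543.24 + export clearance 241.95 + origin terminal 629.11 + freight 1459.19 + insurance 370.36 + destination terminal 541.23 + brokerage 515.10 + delivery 1081.35 + duty 3095.11 = 8476.64
Landed cost = invoice 74134.00 + 8476.64 = 82610.64

Total landed cost: CNY 82610.64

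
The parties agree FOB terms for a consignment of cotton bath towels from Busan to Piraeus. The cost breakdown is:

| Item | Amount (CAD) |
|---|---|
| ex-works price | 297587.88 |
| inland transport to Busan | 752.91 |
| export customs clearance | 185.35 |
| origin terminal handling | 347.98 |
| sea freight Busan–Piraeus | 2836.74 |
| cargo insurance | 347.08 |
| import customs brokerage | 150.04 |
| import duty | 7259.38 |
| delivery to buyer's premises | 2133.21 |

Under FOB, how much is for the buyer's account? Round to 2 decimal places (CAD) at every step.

Buyer's account: CAD 12726.45

FOB: the seller bears costs until goods are on board at the origin port; the buyer bears freight, insurance and all costs thereafter.
Seller's account: goods 297587.88 + inland to port 752.91 + export clearance 185.35 + origin terminal 347.98 = 298874.12
Buyer's account: freight 2836.74 + insurance 347.08 + brokerage 150.04 + duty 7259.38 + delivery 2133.21 = 12726.45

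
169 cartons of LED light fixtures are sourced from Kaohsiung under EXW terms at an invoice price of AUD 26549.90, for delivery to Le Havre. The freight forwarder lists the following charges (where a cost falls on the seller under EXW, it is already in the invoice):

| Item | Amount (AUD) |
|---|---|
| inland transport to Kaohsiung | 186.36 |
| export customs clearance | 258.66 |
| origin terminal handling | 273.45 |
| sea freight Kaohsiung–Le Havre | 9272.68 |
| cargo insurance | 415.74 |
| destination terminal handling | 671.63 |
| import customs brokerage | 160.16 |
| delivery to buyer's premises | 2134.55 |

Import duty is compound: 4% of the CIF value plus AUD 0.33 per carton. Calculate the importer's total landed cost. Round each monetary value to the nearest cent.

Total landed cost: AUD 41457.17

EXW: the seller makes goods available at their premises; the buyer bears all onward costs.
CIF value = EXW price + inland to port + export clearance + origin terminal + freight + insurance = 26549.90 + 186.36 + 258.66 + 273.45 + 9272.68 + 415.74 = 36956.79
Ad valorem component: 36956.79 × 4% = 1478.27
Specific component: 169 × 0.33 = 55.77
Import duty = 1478.27 + 55.77 = 1534.04
Buyer bears: inland to port 186.36 + export clearance 258.66 + origin terminal 273.45 + freight 9272.68 + insurance 415.74 + destination terminal 671.63 + brokerage 160.16 + delivery 2134.55 + duty 1534.04 = 14907.27
Landed cost = invoice 26549.90 + 14907.27 = 41457.17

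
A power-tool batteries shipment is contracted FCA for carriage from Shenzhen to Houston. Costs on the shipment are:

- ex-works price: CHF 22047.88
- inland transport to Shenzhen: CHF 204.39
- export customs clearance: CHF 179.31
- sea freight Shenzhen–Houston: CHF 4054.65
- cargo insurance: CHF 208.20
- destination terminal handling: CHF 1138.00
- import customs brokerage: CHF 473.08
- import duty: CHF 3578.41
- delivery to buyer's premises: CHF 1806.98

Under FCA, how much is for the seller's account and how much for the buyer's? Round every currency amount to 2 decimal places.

Seller: CHF 22431.58; buyer: CHF 11259.32

FCA: the seller delivers export-cleared goods to the carrier; the buyer bears costs from that point.
Seller's account: goods 22047.88 + inland to port 204.39 + export clearance 179.31 = 22431.58
Buyer's account: freight 4054.65 + insurance 208.20 + destination terminal 1138.00 + brokerage 473.08 + duty 3578.41 + delivery 1806.98 = 11259.32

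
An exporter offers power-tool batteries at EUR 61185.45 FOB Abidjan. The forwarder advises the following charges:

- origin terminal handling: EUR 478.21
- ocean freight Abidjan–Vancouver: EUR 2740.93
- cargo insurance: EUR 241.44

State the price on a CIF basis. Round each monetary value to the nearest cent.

Not relevant to the conversion: origin terminal — on the seller under both FOB and CIF; already in the FOB price and stays in the CIF price.
From FOB to CIF, the seller additionally bears: freight, insurance.
CIF price = 61185.45 + 2740.93 + 241.44 = 64167.82

CIF price: EUR 64167.82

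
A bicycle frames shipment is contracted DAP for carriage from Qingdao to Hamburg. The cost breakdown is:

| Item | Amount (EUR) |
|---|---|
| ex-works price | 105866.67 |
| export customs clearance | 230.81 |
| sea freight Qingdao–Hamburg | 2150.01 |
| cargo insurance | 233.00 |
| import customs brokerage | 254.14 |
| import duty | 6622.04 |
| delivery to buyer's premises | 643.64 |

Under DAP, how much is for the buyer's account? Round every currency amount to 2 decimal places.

DAP: the seller bears all costs to the named destination except import duty and clearance.
Seller's account: goods 105866.67 + export clearance 230.81 + freight 2150.01 + insurance 233.00 + delivery 643.64 = 109124.13
Buyer's account: brokerage 254.14 + duty 6622.04 = 6876.18

Buyer's account: EUR 6876.18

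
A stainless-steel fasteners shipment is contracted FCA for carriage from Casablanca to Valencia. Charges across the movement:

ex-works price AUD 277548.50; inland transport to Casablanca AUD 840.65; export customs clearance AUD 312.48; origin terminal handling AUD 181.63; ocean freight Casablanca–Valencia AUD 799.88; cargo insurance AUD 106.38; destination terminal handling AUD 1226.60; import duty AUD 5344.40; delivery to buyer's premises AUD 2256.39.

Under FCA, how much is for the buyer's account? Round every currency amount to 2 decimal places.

FCA: the seller delivers export-cleared goods to the carrier; the buyer bears costs from that point.
Seller's account: goods 277548.50 + inland to port 840.65 + export clearance 312.48 = 278701.63
Buyer's account: origin terminal 181.63 + freight 799.88 + insurance 106.38 + destination terminal 1226.60 + duty 5344.40 + delivery 2256.39 = 9915.28

Buyer's account: AUD 9915.28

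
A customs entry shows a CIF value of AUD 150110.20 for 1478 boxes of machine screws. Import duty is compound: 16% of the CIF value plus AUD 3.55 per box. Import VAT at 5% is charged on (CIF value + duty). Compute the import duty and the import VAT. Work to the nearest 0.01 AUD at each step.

Import duty: AUD 29264.53; import VAT: AUD 8968.74

Ad valorem component: 150110.20 × 16% = 24017.63
Specific component: 1478 × 3.55 = 5246.90
Import duty = 24017.63 + 5246.90 = 29264.53
VAT base = CIF + duty = 150110.20 + 29264.53 = 179374.73
Import VAT = 179374.73 × 5% = 8968.74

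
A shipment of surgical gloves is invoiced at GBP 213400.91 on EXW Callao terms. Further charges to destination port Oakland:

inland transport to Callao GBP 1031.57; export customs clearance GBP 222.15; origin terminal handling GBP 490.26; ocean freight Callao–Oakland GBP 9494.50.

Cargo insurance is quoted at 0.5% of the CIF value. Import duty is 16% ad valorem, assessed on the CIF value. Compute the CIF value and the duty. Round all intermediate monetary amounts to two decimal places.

Let C be the CIF value. C = EXW price + pre-shipment costs + freight + 0.5% × C
C − 0.5% × C = 213400.91 + 1031.57 + 222.15 + 490.26 + 9494.50
0.995 × C = 224639.39
C = 224639.39 / 0.995 = 225768.23
Insurance premium = 0.5% × 225768.23 = 1128.84
Import duty = 225768.23 × 16% = 36122.92

CIF value: GBP 225768.23; import duty: GBP 36122.92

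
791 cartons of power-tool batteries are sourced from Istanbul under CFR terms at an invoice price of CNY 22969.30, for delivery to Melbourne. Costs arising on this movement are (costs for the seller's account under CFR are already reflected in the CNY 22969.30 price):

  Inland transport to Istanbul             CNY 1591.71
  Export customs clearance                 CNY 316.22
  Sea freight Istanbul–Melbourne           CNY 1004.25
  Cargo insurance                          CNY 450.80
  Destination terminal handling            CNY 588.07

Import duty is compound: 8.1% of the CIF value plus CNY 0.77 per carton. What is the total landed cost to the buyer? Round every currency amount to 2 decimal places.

Total landed cost: CNY 26514.27

CFR: the seller pays costs through ocean freight to the destination port, but not insurance.
Already in the invoice (seller's account under CFR): inland to port, export clearance, freight — exclude.
CIF value = CFR price + insurance = 22969.30 + 450.80 = 23420.10
Ad valorem component: 23420.10 × 8.1% = 1897.03
Specific component: 791 × 0.77 = 609.07
Import duty = 1897.03 + 609.07 = 2506.10
Buyer bears: insurance 450.80 + destination terminal 588.07 + duty 2506.10 = 3544.97
Landed cost = invoice 22969.30 + 3544.97 = 26514.27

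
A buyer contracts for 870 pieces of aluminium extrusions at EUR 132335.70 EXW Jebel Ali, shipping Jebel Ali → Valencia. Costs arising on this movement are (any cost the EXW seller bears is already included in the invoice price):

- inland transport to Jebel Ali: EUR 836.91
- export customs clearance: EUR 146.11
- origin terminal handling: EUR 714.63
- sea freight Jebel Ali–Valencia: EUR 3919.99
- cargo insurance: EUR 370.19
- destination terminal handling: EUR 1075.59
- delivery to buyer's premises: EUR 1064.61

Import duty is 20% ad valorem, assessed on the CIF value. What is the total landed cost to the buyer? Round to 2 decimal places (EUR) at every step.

Total landed cost: EUR 168128.44

EXW: the seller makes goods available at their premises; the buyer bears all onward costs.
CIF value = EXW price + inland to port + export clearance + origin terminal + freight + insurance = 132335.70 + 836.91 + 146.11 + 714.63 + 3919.99 + 370.19 = 138323.53
Import duty = 138323.53 × 20% = 27664.71
Buyer bears: inland to port 836.91 + export clearance 146.11 + origin terminal 714.63 + freight 3919.99 + insurance 370.19 + destination terminal 1075.59 + delivery 1064.61 + duty 27664.71 = 35792.74
Landed cost = invoice 132335.70 + 35792.74 = 168128.44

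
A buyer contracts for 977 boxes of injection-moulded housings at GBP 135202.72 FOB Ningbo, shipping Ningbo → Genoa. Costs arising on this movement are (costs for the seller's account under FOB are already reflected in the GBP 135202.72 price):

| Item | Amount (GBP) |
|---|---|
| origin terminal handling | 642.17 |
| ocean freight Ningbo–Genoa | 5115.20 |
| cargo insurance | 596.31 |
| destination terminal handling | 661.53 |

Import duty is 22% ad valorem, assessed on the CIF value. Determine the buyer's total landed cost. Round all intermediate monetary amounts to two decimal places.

Total landed cost: GBP 172576.89

FOB: the seller bears costs until goods are on board at the origin port; the buyer bears freight, insurance and all costs thereafter.
Already in the invoice (seller's account under FOB): origin terminal — exclude.
CIF value = FOB price + freight + insurance = 135202.72 + 5115.20 + 596.31 = 140914.23
Import duty = 140914.23 × 22% = 31001.13
Buyer bears: freight 5115.20 + insurance 596.31 + destination terminal 661.53 + duty 31001.13 = 37374.17
Landed cost = invoice 135202.72 + 37374.17 = 172576.89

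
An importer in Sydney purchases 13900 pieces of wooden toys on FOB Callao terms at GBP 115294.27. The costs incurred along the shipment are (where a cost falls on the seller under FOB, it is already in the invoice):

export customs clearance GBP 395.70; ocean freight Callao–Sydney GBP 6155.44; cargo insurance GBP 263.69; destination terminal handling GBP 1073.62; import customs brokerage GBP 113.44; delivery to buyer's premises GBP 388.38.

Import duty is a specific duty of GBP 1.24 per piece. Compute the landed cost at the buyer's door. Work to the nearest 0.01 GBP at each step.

FOB: the seller bears costs until goods are on board at the origin port; the buyer bears freight, insurance and all costs thereafter.
Already in the invoice (seller's account under FOB): export clearance — exclude.
CIF value = FOB price + freight + insurance = 115294.27 + 6155.44 + 263.69 = 121713.40
Import duty = 13900 × 1.24 = 17236.00
Buyer bears: freight 6155.44 + insurance 263.69 + destination terminal 1073.62 + brokerage 113.44 + delivery 388.38 + duty 17236.00 = 25230.57
Landed cost = invoice 115294.27 + 25230.57 = 140524.84

Total landed cost: GBP 140524.84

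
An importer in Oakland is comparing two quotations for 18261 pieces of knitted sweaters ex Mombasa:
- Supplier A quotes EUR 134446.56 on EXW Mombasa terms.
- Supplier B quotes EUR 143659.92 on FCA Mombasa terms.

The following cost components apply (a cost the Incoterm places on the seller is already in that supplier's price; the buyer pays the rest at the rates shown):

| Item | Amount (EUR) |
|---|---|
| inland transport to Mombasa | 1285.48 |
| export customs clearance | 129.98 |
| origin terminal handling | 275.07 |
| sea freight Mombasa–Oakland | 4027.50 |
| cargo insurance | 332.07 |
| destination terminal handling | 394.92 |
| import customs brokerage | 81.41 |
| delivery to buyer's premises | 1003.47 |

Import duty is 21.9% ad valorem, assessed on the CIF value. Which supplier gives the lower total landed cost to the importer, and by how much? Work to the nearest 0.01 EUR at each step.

Supplier A is cheaper by EUR 9505.64

Supplier A (EXW):
CIF value = EXW price + inland to port + export clearance + origin terminal + freight + insurance = 134446.56 + 1285.48 + 129.98 + 275.07 + 4027.50 + 332.07 = 140496.66
Import duty = 140496.66 × 21.9% = 30768.77
Buyer bears (A): 1285.48 + 129.98 + 275.07 + 4027.50 + 332.07 + 394.92 + 81.41 + 1003.47 = 7529.90
Landed cost (A) = invoice 134446.56 + 7529.90 + duty 30768.77 = 172745.23
Supplier B (FCA):
CIF value = FCA price + origin terminal + freight + insurance = 143659.92 + 275.07 + 4027.50 + 332.07 = 148294.56
Import duty = 148294.56 × 21.9% = 32476.51
Buyer bears (B): 275.07 + 4027.50 + 332.07 + 394.92 + 81.41 + 1003.47 = 6114.44
Landed cost (B) = invoice 143659.92 + 6114.44 + duty 32476.51 = 182250.87
Difference = |172745.23 − 182250.87| = 9505.64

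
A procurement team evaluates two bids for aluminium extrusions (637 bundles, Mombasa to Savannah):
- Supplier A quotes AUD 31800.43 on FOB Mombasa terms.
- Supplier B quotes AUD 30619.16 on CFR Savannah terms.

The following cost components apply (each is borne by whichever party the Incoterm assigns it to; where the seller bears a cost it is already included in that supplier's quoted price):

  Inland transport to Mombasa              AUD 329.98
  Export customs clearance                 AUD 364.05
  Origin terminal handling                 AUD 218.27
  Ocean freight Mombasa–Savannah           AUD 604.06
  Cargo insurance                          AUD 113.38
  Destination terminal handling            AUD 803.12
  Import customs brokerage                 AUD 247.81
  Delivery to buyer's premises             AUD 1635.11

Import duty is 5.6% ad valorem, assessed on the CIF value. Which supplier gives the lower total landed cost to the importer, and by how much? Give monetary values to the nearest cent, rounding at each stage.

Supplier B is cheaper by AUD 1885.31

Supplier A (FOB):
CIF value = FOB price + freight + insurance = 31800.43 + 604.06 + 113.38 = 32517.87
Import duty = 32517.87 × 5.6% = 1821.00
Buyer bears (A): 604.06 + 113.38 + 803.12 + 247.81 + 1635.11 = 3403.48
Landed cost (A) = invoice 31800.43 + 3403.48 + duty 1821.00 = 37024.91
Supplier B (CFR):
CIF value = CFR price + insurance = 30619.16 + 113.38 = 30732.54
Import duty = 30732.54 × 5.6% = 1721.02
Buyer bears (B): 113.38 + 803.12 + 247.81 + 1635.11 = 2799.42
Landed cost (B) = invoice 30619.16 + 2799.42 + duty 1721.02 = 35139.60
Difference = |37024.91 − 35139.60| = 1885.31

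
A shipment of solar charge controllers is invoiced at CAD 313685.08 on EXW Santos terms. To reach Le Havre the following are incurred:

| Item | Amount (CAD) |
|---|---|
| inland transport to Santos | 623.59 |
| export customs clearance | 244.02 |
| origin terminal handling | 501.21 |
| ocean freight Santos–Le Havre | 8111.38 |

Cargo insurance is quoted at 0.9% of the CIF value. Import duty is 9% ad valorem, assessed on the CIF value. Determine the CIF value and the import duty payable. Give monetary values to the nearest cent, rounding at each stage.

CIF value: CAD 326100.18; import duty: CAD 29349.02

Let C be the CIF value. C = EXW price + pre-shipment costs + freight + 0.9% × C
C − 0.9% × C = 313685.08 + 623.59 + 244.02 + 501.21 + 8111.38
0.991 × C = 323165.28
C = 323165.28 / 0.991 = 326100.18
Insurance premium = 0.9% × 326100.18 = 2934.90
Import duty = 326100.18 × 9% = 29349.02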